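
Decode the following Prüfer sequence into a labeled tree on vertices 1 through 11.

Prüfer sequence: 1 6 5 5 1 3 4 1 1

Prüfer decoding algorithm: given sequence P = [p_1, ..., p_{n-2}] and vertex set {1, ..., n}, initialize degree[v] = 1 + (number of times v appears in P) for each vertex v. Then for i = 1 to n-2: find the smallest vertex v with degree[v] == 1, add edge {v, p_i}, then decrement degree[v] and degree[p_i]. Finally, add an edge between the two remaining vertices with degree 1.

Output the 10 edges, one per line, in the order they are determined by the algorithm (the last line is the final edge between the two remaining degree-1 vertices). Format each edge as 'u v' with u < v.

Initial degrees: {1:5, 2:1, 3:2, 4:2, 5:3, 6:2, 7:1, 8:1, 9:1, 10:1, 11:1}
Step 1: smallest deg-1 vertex = 2, p_1 = 1. Add edge {1,2}. Now deg[2]=0, deg[1]=4.
Step 2: smallest deg-1 vertex = 7, p_2 = 6. Add edge {6,7}. Now deg[7]=0, deg[6]=1.
Step 3: smallest deg-1 vertex = 6, p_3 = 5. Add edge {5,6}. Now deg[6]=0, deg[5]=2.
Step 4: smallest deg-1 vertex = 8, p_4 = 5. Add edge {5,8}. Now deg[8]=0, deg[5]=1.
Step 5: smallest deg-1 vertex = 5, p_5 = 1. Add edge {1,5}. Now deg[5]=0, deg[1]=3.
Step 6: smallest deg-1 vertex = 9, p_6 = 3. Add edge {3,9}. Now deg[9]=0, deg[3]=1.
Step 7: smallest deg-1 vertex = 3, p_7 = 4. Add edge {3,4}. Now deg[3]=0, deg[4]=1.
Step 8: smallest deg-1 vertex = 4, p_8 = 1. Add edge {1,4}. Now deg[4]=0, deg[1]=2.
Step 9: smallest deg-1 vertex = 10, p_9 = 1. Add edge {1,10}. Now deg[10]=0, deg[1]=1.
Final: two remaining deg-1 vertices are 1, 11. Add edge {1,11}.

Answer: 1 2
6 7
5 6
5 8
1 5
3 9
3 4
1 4
1 10
1 11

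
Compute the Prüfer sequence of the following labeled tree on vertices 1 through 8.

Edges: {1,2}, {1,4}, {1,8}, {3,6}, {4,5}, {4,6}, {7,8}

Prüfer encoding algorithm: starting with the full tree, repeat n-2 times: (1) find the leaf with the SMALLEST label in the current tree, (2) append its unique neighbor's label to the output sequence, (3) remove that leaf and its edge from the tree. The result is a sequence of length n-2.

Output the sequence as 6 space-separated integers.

Step 1: leaves = {2,3,5,7}. Remove smallest leaf 2, emit neighbor 1.
Step 2: leaves = {3,5,7}. Remove smallest leaf 3, emit neighbor 6.
Step 3: leaves = {5,6,7}. Remove smallest leaf 5, emit neighbor 4.
Step 4: leaves = {6,7}. Remove smallest leaf 6, emit neighbor 4.
Step 5: leaves = {4,7}. Remove smallest leaf 4, emit neighbor 1.
Step 6: leaves = {1,7}. Remove smallest leaf 1, emit neighbor 8.
Done: 2 vertices remain (7, 8). Sequence = [1 6 4 4 1 8]

Answer: 1 6 4 4 1 8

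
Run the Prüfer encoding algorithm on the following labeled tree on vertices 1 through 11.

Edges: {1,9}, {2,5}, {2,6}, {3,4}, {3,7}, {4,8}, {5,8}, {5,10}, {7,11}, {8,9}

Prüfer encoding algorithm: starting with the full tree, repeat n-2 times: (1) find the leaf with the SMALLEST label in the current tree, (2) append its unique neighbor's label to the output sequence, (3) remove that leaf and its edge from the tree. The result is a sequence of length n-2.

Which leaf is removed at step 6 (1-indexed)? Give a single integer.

Answer: 5

Derivation:
Step 1: current leaves = {1,6,10,11}. Remove leaf 1 (neighbor: 9).
Step 2: current leaves = {6,9,10,11}. Remove leaf 6 (neighbor: 2).
Step 3: current leaves = {2,9,10,11}. Remove leaf 2 (neighbor: 5).
Step 4: current leaves = {9,10,11}. Remove leaf 9 (neighbor: 8).
Step 5: current leaves = {10,11}. Remove leaf 10 (neighbor: 5).
Step 6: current leaves = {5,11}. Remove leaf 5 (neighbor: 8).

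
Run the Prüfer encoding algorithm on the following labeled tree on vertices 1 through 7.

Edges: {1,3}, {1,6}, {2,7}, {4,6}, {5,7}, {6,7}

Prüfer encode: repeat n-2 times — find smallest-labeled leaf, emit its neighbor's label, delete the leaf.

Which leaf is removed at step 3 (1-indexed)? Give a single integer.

Step 1: current leaves = {2,3,4,5}. Remove leaf 2 (neighbor: 7).
Step 2: current leaves = {3,4,5}. Remove leaf 3 (neighbor: 1).
Step 3: current leaves = {1,4,5}. Remove leaf 1 (neighbor: 6).

Answer: 1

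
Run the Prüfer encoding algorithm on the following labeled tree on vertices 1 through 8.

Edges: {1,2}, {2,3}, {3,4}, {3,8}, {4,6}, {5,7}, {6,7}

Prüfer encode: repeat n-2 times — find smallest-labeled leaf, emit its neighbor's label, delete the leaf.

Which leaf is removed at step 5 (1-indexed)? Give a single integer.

Answer: 6

Derivation:
Step 1: current leaves = {1,5,8}. Remove leaf 1 (neighbor: 2).
Step 2: current leaves = {2,5,8}. Remove leaf 2 (neighbor: 3).
Step 3: current leaves = {5,8}. Remove leaf 5 (neighbor: 7).
Step 4: current leaves = {7,8}. Remove leaf 7 (neighbor: 6).
Step 5: current leaves = {6,8}. Remove leaf 6 (neighbor: 4).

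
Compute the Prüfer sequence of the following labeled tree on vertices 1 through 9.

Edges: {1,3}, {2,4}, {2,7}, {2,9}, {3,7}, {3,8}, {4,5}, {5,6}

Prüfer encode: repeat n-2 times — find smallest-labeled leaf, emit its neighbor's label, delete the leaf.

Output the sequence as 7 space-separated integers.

Step 1: leaves = {1,6,8,9}. Remove smallest leaf 1, emit neighbor 3.
Step 2: leaves = {6,8,9}. Remove smallest leaf 6, emit neighbor 5.
Step 3: leaves = {5,8,9}. Remove smallest leaf 5, emit neighbor 4.
Step 4: leaves = {4,8,9}. Remove smallest leaf 4, emit neighbor 2.
Step 5: leaves = {8,9}. Remove smallest leaf 8, emit neighbor 3.
Step 6: leaves = {3,9}. Remove smallest leaf 3, emit neighbor 7.
Step 7: leaves = {7,9}. Remove smallest leaf 7, emit neighbor 2.
Done: 2 vertices remain (2, 9). Sequence = [3 5 4 2 3 7 2]

Answer: 3 5 4 2 3 7 2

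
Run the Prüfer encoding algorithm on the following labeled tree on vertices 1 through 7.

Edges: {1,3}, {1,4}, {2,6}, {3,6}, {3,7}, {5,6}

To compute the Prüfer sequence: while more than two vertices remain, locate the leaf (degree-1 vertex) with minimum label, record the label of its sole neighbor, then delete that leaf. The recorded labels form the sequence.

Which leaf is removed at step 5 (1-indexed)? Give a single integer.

Answer: 6

Derivation:
Step 1: current leaves = {2,4,5,7}. Remove leaf 2 (neighbor: 6).
Step 2: current leaves = {4,5,7}. Remove leaf 4 (neighbor: 1).
Step 3: current leaves = {1,5,7}. Remove leaf 1 (neighbor: 3).
Step 4: current leaves = {5,7}. Remove leaf 5 (neighbor: 6).
Step 5: current leaves = {6,7}. Remove leaf 6 (neighbor: 3).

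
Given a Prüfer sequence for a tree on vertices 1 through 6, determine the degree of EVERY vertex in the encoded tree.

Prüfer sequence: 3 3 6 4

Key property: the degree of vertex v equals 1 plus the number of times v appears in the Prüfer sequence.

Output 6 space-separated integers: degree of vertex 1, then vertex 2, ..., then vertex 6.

Answer: 1 1 3 2 1 2

Derivation:
p_1 = 3: count[3] becomes 1
p_2 = 3: count[3] becomes 2
p_3 = 6: count[6] becomes 1
p_4 = 4: count[4] becomes 1
Degrees (1 + count): deg[1]=1+0=1, deg[2]=1+0=1, deg[3]=1+2=3, deg[4]=1+1=2, deg[5]=1+0=1, deg[6]=1+1=2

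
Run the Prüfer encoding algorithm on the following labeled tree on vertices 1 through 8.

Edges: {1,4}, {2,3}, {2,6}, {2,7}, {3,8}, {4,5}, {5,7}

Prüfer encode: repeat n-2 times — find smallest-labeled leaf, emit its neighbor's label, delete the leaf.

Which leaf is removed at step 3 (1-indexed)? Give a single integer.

Answer: 5

Derivation:
Step 1: current leaves = {1,6,8}. Remove leaf 1 (neighbor: 4).
Step 2: current leaves = {4,6,8}. Remove leaf 4 (neighbor: 5).
Step 3: current leaves = {5,6,8}. Remove leaf 5 (neighbor: 7).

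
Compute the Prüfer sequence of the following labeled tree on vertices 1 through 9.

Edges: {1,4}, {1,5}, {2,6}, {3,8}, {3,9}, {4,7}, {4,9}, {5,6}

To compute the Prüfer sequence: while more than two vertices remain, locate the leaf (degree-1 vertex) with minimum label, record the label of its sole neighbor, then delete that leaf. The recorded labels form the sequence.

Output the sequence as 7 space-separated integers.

Answer: 6 5 1 4 4 9 3

Derivation:
Step 1: leaves = {2,7,8}. Remove smallest leaf 2, emit neighbor 6.
Step 2: leaves = {6,7,8}. Remove smallest leaf 6, emit neighbor 5.
Step 3: leaves = {5,7,8}. Remove smallest leaf 5, emit neighbor 1.
Step 4: leaves = {1,7,8}. Remove smallest leaf 1, emit neighbor 4.
Step 5: leaves = {7,8}. Remove smallest leaf 7, emit neighbor 4.
Step 6: leaves = {4,8}. Remove smallest leaf 4, emit neighbor 9.
Step 7: leaves = {8,9}. Remove smallest leaf 8, emit neighbor 3.
Done: 2 vertices remain (3, 9). Sequence = [6 5 1 4 4 9 3]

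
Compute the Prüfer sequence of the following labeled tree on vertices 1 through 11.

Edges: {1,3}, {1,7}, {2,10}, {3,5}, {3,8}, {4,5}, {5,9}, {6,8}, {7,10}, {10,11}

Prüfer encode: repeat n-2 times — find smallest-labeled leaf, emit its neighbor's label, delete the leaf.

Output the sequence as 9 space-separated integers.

Step 1: leaves = {2,4,6,9,11}. Remove smallest leaf 2, emit neighbor 10.
Step 2: leaves = {4,6,9,11}. Remove smallest leaf 4, emit neighbor 5.
Step 3: leaves = {6,9,11}. Remove smallest leaf 6, emit neighbor 8.
Step 4: leaves = {8,9,11}. Remove smallest leaf 8, emit neighbor 3.
Step 5: leaves = {9,11}. Remove smallest leaf 9, emit neighbor 5.
Step 6: leaves = {5,11}. Remove smallest leaf 5, emit neighbor 3.
Step 7: leaves = {3,11}. Remove smallest leaf 3, emit neighbor 1.
Step 8: leaves = {1,11}. Remove smallest leaf 1, emit neighbor 7.
Step 9: leaves = {7,11}. Remove smallest leaf 7, emit neighbor 10.
Done: 2 vertices remain (10, 11). Sequence = [10 5 8 3 5 3 1 7 10]

Answer: 10 5 8 3 5 3 1 7 10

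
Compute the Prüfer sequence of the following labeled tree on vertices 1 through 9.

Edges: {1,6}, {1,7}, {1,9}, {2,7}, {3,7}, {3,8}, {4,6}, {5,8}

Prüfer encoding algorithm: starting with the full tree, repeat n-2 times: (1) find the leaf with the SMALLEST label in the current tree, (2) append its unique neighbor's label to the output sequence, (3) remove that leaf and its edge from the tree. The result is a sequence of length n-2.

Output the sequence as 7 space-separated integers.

Answer: 7 6 8 1 3 7 1

Derivation:
Step 1: leaves = {2,4,5,9}. Remove smallest leaf 2, emit neighbor 7.
Step 2: leaves = {4,5,9}. Remove smallest leaf 4, emit neighbor 6.
Step 3: leaves = {5,6,9}. Remove smallest leaf 5, emit neighbor 8.
Step 4: leaves = {6,8,9}. Remove smallest leaf 6, emit neighbor 1.
Step 5: leaves = {8,9}. Remove smallest leaf 8, emit neighbor 3.
Step 6: leaves = {3,9}. Remove smallest leaf 3, emit neighbor 7.
Step 7: leaves = {7,9}. Remove smallest leaf 7, emit neighbor 1.
Done: 2 vertices remain (1, 9). Sequence = [7 6 8 1 3 7 1]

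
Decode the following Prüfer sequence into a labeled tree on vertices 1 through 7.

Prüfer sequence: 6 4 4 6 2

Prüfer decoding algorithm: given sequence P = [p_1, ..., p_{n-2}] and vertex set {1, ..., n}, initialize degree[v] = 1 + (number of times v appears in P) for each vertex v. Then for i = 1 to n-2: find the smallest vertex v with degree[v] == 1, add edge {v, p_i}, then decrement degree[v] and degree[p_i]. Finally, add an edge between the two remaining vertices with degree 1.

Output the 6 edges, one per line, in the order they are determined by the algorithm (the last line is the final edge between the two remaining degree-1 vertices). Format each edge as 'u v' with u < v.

Answer: 1 6
3 4
4 5
4 6
2 6
2 7

Derivation:
Initial degrees: {1:1, 2:2, 3:1, 4:3, 5:1, 6:3, 7:1}
Step 1: smallest deg-1 vertex = 1, p_1 = 6. Add edge {1,6}. Now deg[1]=0, deg[6]=2.
Step 2: smallest deg-1 vertex = 3, p_2 = 4. Add edge {3,4}. Now deg[3]=0, deg[4]=2.
Step 3: smallest deg-1 vertex = 5, p_3 = 4. Add edge {4,5}. Now deg[5]=0, deg[4]=1.
Step 4: smallest deg-1 vertex = 4, p_4 = 6. Add edge {4,6}. Now deg[4]=0, deg[6]=1.
Step 5: smallest deg-1 vertex = 6, p_5 = 2. Add edge {2,6}. Now deg[6]=0, deg[2]=1.
Final: two remaining deg-1 vertices are 2, 7. Add edge {2,7}.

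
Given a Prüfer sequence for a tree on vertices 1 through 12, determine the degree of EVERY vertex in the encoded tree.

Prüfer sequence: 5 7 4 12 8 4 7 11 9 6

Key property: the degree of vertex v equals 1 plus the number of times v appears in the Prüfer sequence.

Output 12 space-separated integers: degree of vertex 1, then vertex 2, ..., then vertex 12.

p_1 = 5: count[5] becomes 1
p_2 = 7: count[7] becomes 1
p_3 = 4: count[4] becomes 1
p_4 = 12: count[12] becomes 1
p_5 = 8: count[8] becomes 1
p_6 = 4: count[4] becomes 2
p_7 = 7: count[7] becomes 2
p_8 = 11: count[11] becomes 1
p_9 = 9: count[9] becomes 1
p_10 = 6: count[6] becomes 1
Degrees (1 + count): deg[1]=1+0=1, deg[2]=1+0=1, deg[3]=1+0=1, deg[4]=1+2=3, deg[5]=1+1=2, deg[6]=1+1=2, deg[7]=1+2=3, deg[8]=1+1=2, deg[9]=1+1=2, deg[10]=1+0=1, deg[11]=1+1=2, deg[12]=1+1=2

Answer: 1 1 1 3 2 2 3 2 2 1 2 2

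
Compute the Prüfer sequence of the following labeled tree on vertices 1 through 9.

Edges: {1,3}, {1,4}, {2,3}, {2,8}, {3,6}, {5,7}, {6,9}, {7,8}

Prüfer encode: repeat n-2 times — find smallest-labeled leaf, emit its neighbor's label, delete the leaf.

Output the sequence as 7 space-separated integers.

Step 1: leaves = {4,5,9}. Remove smallest leaf 4, emit neighbor 1.
Step 2: leaves = {1,5,9}. Remove smallest leaf 1, emit neighbor 3.
Step 3: leaves = {5,9}. Remove smallest leaf 5, emit neighbor 7.
Step 4: leaves = {7,9}. Remove smallest leaf 7, emit neighbor 8.
Step 5: leaves = {8,9}. Remove smallest leaf 8, emit neighbor 2.
Step 6: leaves = {2,9}. Remove smallest leaf 2, emit neighbor 3.
Step 7: leaves = {3,9}. Remove smallest leaf 3, emit neighbor 6.
Done: 2 vertices remain (6, 9). Sequence = [1 3 7 8 2 3 6]

Answer: 1 3 7 8 2 3 6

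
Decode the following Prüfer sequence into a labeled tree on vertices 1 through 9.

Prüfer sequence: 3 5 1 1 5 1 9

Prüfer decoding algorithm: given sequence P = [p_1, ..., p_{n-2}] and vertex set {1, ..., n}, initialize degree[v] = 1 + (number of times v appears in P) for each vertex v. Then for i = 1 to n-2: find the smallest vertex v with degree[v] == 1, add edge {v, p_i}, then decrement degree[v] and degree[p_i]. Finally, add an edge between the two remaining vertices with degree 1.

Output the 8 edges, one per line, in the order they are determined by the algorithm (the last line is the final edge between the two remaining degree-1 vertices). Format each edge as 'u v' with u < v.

Initial degrees: {1:4, 2:1, 3:2, 4:1, 5:3, 6:1, 7:1, 8:1, 9:2}
Step 1: smallest deg-1 vertex = 2, p_1 = 3. Add edge {2,3}. Now deg[2]=0, deg[3]=1.
Step 2: smallest deg-1 vertex = 3, p_2 = 5. Add edge {3,5}. Now deg[3]=0, deg[5]=2.
Step 3: smallest deg-1 vertex = 4, p_3 = 1. Add edge {1,4}. Now deg[4]=0, deg[1]=3.
Step 4: smallest deg-1 vertex = 6, p_4 = 1. Add edge {1,6}. Now deg[6]=0, deg[1]=2.
Step 5: smallest deg-1 vertex = 7, p_5 = 5. Add edge {5,7}. Now deg[7]=0, deg[5]=1.
Step 6: smallest deg-1 vertex = 5, p_6 = 1. Add edge {1,5}. Now deg[5]=0, deg[1]=1.
Step 7: smallest deg-1 vertex = 1, p_7 = 9. Add edge {1,9}. Now deg[1]=0, deg[9]=1.
Final: two remaining deg-1 vertices are 8, 9. Add edge {8,9}.

Answer: 2 3
3 5
1 4
1 6
5 7
1 5
1 9
8 9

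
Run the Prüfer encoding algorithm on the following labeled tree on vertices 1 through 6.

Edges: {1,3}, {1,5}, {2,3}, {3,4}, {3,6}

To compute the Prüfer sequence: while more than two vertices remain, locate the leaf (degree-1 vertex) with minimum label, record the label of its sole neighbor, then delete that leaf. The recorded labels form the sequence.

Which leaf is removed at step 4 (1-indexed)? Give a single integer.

Answer: 1

Derivation:
Step 1: current leaves = {2,4,5,6}. Remove leaf 2 (neighbor: 3).
Step 2: current leaves = {4,5,6}. Remove leaf 4 (neighbor: 3).
Step 3: current leaves = {5,6}. Remove leaf 5 (neighbor: 1).
Step 4: current leaves = {1,6}. Remove leaf 1 (neighbor: 3).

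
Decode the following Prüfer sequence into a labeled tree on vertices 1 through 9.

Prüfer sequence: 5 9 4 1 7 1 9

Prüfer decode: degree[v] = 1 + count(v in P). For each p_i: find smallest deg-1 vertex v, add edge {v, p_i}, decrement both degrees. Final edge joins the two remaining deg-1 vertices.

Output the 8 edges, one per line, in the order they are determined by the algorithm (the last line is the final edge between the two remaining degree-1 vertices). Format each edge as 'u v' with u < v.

Initial degrees: {1:3, 2:1, 3:1, 4:2, 5:2, 6:1, 7:2, 8:1, 9:3}
Step 1: smallest deg-1 vertex = 2, p_1 = 5. Add edge {2,5}. Now deg[2]=0, deg[5]=1.
Step 2: smallest deg-1 vertex = 3, p_2 = 9. Add edge {3,9}. Now deg[3]=0, deg[9]=2.
Step 3: smallest deg-1 vertex = 5, p_3 = 4. Add edge {4,5}. Now deg[5]=0, deg[4]=1.
Step 4: smallest deg-1 vertex = 4, p_4 = 1. Add edge {1,4}. Now deg[4]=0, deg[1]=2.
Step 5: smallest deg-1 vertex = 6, p_5 = 7. Add edge {6,7}. Now deg[6]=0, deg[7]=1.
Step 6: smallest deg-1 vertex = 7, p_6 = 1. Add edge {1,7}. Now deg[7]=0, deg[1]=1.
Step 7: smallest deg-1 vertex = 1, p_7 = 9. Add edge {1,9}. Now deg[1]=0, deg[9]=1.
Final: two remaining deg-1 vertices are 8, 9. Add edge {8,9}.

Answer: 2 5
3 9
4 5
1 4
6 7
1 7
1 9
8 9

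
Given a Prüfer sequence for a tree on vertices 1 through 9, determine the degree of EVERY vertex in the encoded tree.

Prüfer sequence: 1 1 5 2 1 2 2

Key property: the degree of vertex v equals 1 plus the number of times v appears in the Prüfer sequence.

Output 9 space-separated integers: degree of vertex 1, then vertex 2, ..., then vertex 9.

Answer: 4 4 1 1 2 1 1 1 1

Derivation:
p_1 = 1: count[1] becomes 1
p_2 = 1: count[1] becomes 2
p_3 = 5: count[5] becomes 1
p_4 = 2: count[2] becomes 1
p_5 = 1: count[1] becomes 3
p_6 = 2: count[2] becomes 2
p_7 = 2: count[2] becomes 3
Degrees (1 + count): deg[1]=1+3=4, deg[2]=1+3=4, deg[3]=1+0=1, deg[4]=1+0=1, deg[5]=1+1=2, deg[6]=1+0=1, deg[7]=1+0=1, deg[8]=1+0=1, deg[9]=1+0=1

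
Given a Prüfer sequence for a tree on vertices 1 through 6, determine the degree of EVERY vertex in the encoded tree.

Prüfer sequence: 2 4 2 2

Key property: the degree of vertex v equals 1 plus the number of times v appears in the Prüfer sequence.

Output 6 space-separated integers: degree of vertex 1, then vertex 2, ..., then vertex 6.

Answer: 1 4 1 2 1 1

Derivation:
p_1 = 2: count[2] becomes 1
p_2 = 4: count[4] becomes 1
p_3 = 2: count[2] becomes 2
p_4 = 2: count[2] becomes 3
Degrees (1 + count): deg[1]=1+0=1, deg[2]=1+3=4, deg[3]=1+0=1, deg[4]=1+1=2, deg[5]=1+0=1, deg[6]=1+0=1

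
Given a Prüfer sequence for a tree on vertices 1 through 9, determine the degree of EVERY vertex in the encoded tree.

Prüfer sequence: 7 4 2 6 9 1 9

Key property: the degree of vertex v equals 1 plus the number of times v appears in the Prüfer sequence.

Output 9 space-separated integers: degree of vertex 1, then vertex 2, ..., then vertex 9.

Answer: 2 2 1 2 1 2 2 1 3

Derivation:
p_1 = 7: count[7] becomes 1
p_2 = 4: count[4] becomes 1
p_3 = 2: count[2] becomes 1
p_4 = 6: count[6] becomes 1
p_5 = 9: count[9] becomes 1
p_6 = 1: count[1] becomes 1
p_7 = 9: count[9] becomes 2
Degrees (1 + count): deg[1]=1+1=2, deg[2]=1+1=2, deg[3]=1+0=1, deg[4]=1+1=2, deg[5]=1+0=1, deg[6]=1+1=2, deg[7]=1+1=2, deg[8]=1+0=1, deg[9]=1+2=3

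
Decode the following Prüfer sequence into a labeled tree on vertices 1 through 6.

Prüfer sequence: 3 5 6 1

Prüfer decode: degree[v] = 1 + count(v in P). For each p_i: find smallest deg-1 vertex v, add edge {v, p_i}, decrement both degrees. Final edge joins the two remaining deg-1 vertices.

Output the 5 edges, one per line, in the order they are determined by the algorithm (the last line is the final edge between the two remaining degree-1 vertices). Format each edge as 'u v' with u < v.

Answer: 2 3
3 5
4 6
1 5
1 6

Derivation:
Initial degrees: {1:2, 2:1, 3:2, 4:1, 5:2, 6:2}
Step 1: smallest deg-1 vertex = 2, p_1 = 3. Add edge {2,3}. Now deg[2]=0, deg[3]=1.
Step 2: smallest deg-1 vertex = 3, p_2 = 5. Add edge {3,5}. Now deg[3]=0, deg[5]=1.
Step 3: smallest deg-1 vertex = 4, p_3 = 6. Add edge {4,6}. Now deg[4]=0, deg[6]=1.
Step 4: smallest deg-1 vertex = 5, p_4 = 1. Add edge {1,5}. Now deg[5]=0, deg[1]=1.
Final: two remaining deg-1 vertices are 1, 6. Add edge {1,6}.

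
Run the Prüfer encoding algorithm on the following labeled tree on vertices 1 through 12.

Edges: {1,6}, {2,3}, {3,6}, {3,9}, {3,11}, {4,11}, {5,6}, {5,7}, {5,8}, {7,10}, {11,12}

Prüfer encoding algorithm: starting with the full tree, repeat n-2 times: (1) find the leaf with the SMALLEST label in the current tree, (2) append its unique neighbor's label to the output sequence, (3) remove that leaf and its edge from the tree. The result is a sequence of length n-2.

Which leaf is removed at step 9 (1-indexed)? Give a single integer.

Step 1: current leaves = {1,2,4,8,9,10,12}. Remove leaf 1 (neighbor: 6).
Step 2: current leaves = {2,4,8,9,10,12}. Remove leaf 2 (neighbor: 3).
Step 3: current leaves = {4,8,9,10,12}. Remove leaf 4 (neighbor: 11).
Step 4: current leaves = {8,9,10,12}. Remove leaf 8 (neighbor: 5).
Step 5: current leaves = {9,10,12}. Remove leaf 9 (neighbor: 3).
Step 6: current leaves = {10,12}. Remove leaf 10 (neighbor: 7).
Step 7: current leaves = {7,12}. Remove leaf 7 (neighbor: 5).
Step 8: current leaves = {5,12}. Remove leaf 5 (neighbor: 6).
Step 9: current leaves = {6,12}. Remove leaf 6 (neighbor: 3).

Answer: 6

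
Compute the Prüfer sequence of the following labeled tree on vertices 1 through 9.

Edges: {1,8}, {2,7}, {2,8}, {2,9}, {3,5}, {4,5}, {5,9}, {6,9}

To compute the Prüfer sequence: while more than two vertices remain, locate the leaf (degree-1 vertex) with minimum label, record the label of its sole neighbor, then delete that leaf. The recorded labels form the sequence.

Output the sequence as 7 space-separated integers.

Answer: 8 5 5 9 9 2 2

Derivation:
Step 1: leaves = {1,3,4,6,7}. Remove smallest leaf 1, emit neighbor 8.
Step 2: leaves = {3,4,6,7,8}. Remove smallest leaf 3, emit neighbor 5.
Step 3: leaves = {4,6,7,8}. Remove smallest leaf 4, emit neighbor 5.
Step 4: leaves = {5,6,7,8}. Remove smallest leaf 5, emit neighbor 9.
Step 5: leaves = {6,7,8}. Remove smallest leaf 6, emit neighbor 9.
Step 6: leaves = {7,8,9}. Remove smallest leaf 7, emit neighbor 2.
Step 7: leaves = {8,9}. Remove smallest leaf 8, emit neighbor 2.
Done: 2 vertices remain (2, 9). Sequence = [8 5 5 9 9 2 2]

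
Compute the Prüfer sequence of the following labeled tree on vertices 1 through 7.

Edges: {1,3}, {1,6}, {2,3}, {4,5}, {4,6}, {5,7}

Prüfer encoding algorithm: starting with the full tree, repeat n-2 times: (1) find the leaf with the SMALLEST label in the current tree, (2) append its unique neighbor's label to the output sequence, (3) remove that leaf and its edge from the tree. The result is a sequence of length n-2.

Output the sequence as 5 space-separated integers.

Step 1: leaves = {2,7}. Remove smallest leaf 2, emit neighbor 3.
Step 2: leaves = {3,7}. Remove smallest leaf 3, emit neighbor 1.
Step 3: leaves = {1,7}. Remove smallest leaf 1, emit neighbor 6.
Step 4: leaves = {6,7}. Remove smallest leaf 6, emit neighbor 4.
Step 5: leaves = {4,7}. Remove smallest leaf 4, emit neighbor 5.
Done: 2 vertices remain (5, 7). Sequence = [3 1 6 4 5]

Answer: 3 1 6 4 5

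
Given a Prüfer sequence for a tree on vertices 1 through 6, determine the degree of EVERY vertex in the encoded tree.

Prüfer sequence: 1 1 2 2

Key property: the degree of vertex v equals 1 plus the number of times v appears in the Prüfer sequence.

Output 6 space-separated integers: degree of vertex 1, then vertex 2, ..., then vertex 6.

p_1 = 1: count[1] becomes 1
p_2 = 1: count[1] becomes 2
p_3 = 2: count[2] becomes 1
p_4 = 2: count[2] becomes 2
Degrees (1 + count): deg[1]=1+2=3, deg[2]=1+2=3, deg[3]=1+0=1, deg[4]=1+0=1, deg[5]=1+0=1, deg[6]=1+0=1

Answer: 3 3 1 1 1 1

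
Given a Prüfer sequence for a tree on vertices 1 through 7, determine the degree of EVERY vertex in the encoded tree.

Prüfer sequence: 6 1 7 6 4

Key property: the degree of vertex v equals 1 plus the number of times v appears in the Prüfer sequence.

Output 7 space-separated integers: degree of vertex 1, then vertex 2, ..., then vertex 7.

Answer: 2 1 1 2 1 3 2

Derivation:
p_1 = 6: count[6] becomes 1
p_2 = 1: count[1] becomes 1
p_3 = 7: count[7] becomes 1
p_4 = 6: count[6] becomes 2
p_5 = 4: count[4] becomes 1
Degrees (1 + count): deg[1]=1+1=2, deg[2]=1+0=1, deg[3]=1+0=1, deg[4]=1+1=2, deg[5]=1+0=1, deg[6]=1+2=3, deg[7]=1+1=2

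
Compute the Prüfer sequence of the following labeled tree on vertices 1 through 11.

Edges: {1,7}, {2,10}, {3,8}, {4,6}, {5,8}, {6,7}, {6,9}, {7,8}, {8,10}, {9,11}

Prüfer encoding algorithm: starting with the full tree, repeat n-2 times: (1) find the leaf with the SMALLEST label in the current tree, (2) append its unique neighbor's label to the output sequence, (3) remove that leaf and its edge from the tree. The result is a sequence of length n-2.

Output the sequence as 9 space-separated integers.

Step 1: leaves = {1,2,3,4,5,11}. Remove smallest leaf 1, emit neighbor 7.
Step 2: leaves = {2,3,4,5,11}. Remove smallest leaf 2, emit neighbor 10.
Step 3: leaves = {3,4,5,10,11}. Remove smallest leaf 3, emit neighbor 8.
Step 4: leaves = {4,5,10,11}. Remove smallest leaf 4, emit neighbor 6.
Step 5: leaves = {5,10,11}. Remove smallest leaf 5, emit neighbor 8.
Step 6: leaves = {10,11}. Remove smallest leaf 10, emit neighbor 8.
Step 7: leaves = {8,11}. Remove smallest leaf 8, emit neighbor 7.
Step 8: leaves = {7,11}. Remove smallest leaf 7, emit neighbor 6.
Step 9: leaves = {6,11}. Remove smallest leaf 6, emit neighbor 9.
Done: 2 vertices remain (9, 11). Sequence = [7 10 8 6 8 8 7 6 9]

Answer: 7 10 8 6 8 8 7 6 9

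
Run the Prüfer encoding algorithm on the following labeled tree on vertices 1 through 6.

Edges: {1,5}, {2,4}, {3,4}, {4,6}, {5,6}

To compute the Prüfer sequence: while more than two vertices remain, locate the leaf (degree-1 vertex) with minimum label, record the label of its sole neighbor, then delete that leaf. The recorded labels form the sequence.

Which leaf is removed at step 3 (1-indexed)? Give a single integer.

Answer: 3

Derivation:
Step 1: current leaves = {1,2,3}. Remove leaf 1 (neighbor: 5).
Step 2: current leaves = {2,3,5}. Remove leaf 2 (neighbor: 4).
Step 3: current leaves = {3,5}. Remove leaf 3 (neighbor: 4).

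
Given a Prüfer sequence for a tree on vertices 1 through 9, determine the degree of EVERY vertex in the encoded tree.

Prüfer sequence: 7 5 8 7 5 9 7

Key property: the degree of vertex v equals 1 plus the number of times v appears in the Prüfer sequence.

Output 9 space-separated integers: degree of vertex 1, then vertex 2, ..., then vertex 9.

p_1 = 7: count[7] becomes 1
p_2 = 5: count[5] becomes 1
p_3 = 8: count[8] becomes 1
p_4 = 7: count[7] becomes 2
p_5 = 5: count[5] becomes 2
p_6 = 9: count[9] becomes 1
p_7 = 7: count[7] becomes 3
Degrees (1 + count): deg[1]=1+0=1, deg[2]=1+0=1, deg[3]=1+0=1, deg[4]=1+0=1, deg[5]=1+2=3, deg[6]=1+0=1, deg[7]=1+3=4, deg[8]=1+1=2, deg[9]=1+1=2

Answer: 1 1 1 1 3 1 4 2 2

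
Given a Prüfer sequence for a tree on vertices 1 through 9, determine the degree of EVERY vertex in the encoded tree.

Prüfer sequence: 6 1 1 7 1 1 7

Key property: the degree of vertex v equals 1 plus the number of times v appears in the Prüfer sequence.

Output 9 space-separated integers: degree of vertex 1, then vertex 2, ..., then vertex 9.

p_1 = 6: count[6] becomes 1
p_2 = 1: count[1] becomes 1
p_3 = 1: count[1] becomes 2
p_4 = 7: count[7] becomes 1
p_5 = 1: count[1] becomes 3
p_6 = 1: count[1] becomes 4
p_7 = 7: count[7] becomes 2
Degrees (1 + count): deg[1]=1+4=5, deg[2]=1+0=1, deg[3]=1+0=1, deg[4]=1+0=1, deg[5]=1+0=1, deg[6]=1+1=2, deg[7]=1+2=3, deg[8]=1+0=1, deg[9]=1+0=1

Answer: 5 1 1 1 1 2 3 1 1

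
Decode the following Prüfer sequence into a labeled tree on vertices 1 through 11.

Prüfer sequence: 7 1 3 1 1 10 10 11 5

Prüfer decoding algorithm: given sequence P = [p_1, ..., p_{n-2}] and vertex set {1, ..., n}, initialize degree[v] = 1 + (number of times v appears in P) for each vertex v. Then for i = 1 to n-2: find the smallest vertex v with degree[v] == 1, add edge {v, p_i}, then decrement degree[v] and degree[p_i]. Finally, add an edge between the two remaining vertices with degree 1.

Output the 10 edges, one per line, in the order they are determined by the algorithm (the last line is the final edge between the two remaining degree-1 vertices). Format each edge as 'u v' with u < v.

Answer: 2 7
1 4
3 6
1 3
1 7
1 10
8 10
9 11
5 10
5 11

Derivation:
Initial degrees: {1:4, 2:1, 3:2, 4:1, 5:2, 6:1, 7:2, 8:1, 9:1, 10:3, 11:2}
Step 1: smallest deg-1 vertex = 2, p_1 = 7. Add edge {2,7}. Now deg[2]=0, deg[7]=1.
Step 2: smallest deg-1 vertex = 4, p_2 = 1. Add edge {1,4}. Now deg[4]=0, deg[1]=3.
Step 3: smallest deg-1 vertex = 6, p_3 = 3. Add edge {3,6}. Now deg[6]=0, deg[3]=1.
Step 4: smallest deg-1 vertex = 3, p_4 = 1. Add edge {1,3}. Now deg[3]=0, deg[1]=2.
Step 5: smallest deg-1 vertex = 7, p_5 = 1. Add edge {1,7}. Now deg[7]=0, deg[1]=1.
Step 6: smallest deg-1 vertex = 1, p_6 = 10. Add edge {1,10}. Now deg[1]=0, deg[10]=2.
Step 7: smallest deg-1 vertex = 8, p_7 = 10. Add edge {8,10}. Now deg[8]=0, deg[10]=1.
Step 8: smallest deg-1 vertex = 9, p_8 = 11. Add edge {9,11}. Now deg[9]=0, deg[11]=1.
Step 9: smallest deg-1 vertex = 10, p_9 = 5. Add edge {5,10}. Now deg[10]=0, deg[5]=1.
Final: two remaining deg-1 vertices are 5, 11. Add edge {5,11}.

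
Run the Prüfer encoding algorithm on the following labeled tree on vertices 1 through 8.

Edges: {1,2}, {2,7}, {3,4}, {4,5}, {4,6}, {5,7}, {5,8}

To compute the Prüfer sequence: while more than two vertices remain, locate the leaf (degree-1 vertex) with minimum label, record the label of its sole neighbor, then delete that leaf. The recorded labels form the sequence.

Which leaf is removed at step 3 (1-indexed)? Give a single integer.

Step 1: current leaves = {1,3,6,8}. Remove leaf 1 (neighbor: 2).
Step 2: current leaves = {2,3,6,8}. Remove leaf 2 (neighbor: 7).
Step 3: current leaves = {3,6,7,8}. Remove leaf 3 (neighbor: 4).

Answer: 3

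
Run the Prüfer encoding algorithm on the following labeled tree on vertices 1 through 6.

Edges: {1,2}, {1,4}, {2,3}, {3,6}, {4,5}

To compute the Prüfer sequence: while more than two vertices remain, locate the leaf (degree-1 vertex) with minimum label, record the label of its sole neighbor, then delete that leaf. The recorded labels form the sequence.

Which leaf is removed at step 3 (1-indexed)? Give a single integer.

Answer: 1

Derivation:
Step 1: current leaves = {5,6}. Remove leaf 5 (neighbor: 4).
Step 2: current leaves = {4,6}. Remove leaf 4 (neighbor: 1).
Step 3: current leaves = {1,6}. Remove leaf 1 (neighbor: 2).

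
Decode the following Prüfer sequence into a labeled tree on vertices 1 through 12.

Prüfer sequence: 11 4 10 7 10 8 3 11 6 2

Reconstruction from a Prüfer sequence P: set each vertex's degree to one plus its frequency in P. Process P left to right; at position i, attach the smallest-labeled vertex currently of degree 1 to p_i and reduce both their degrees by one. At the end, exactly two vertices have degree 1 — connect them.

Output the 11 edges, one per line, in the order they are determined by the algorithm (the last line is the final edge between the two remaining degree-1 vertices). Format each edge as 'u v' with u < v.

Initial degrees: {1:1, 2:2, 3:2, 4:2, 5:1, 6:2, 7:2, 8:2, 9:1, 10:3, 11:3, 12:1}
Step 1: smallest deg-1 vertex = 1, p_1 = 11. Add edge {1,11}. Now deg[1]=0, deg[11]=2.
Step 2: smallest deg-1 vertex = 5, p_2 = 4. Add edge {4,5}. Now deg[5]=0, deg[4]=1.
Step 3: smallest deg-1 vertex = 4, p_3 = 10. Add edge {4,10}. Now deg[4]=0, deg[10]=2.
Step 4: smallest deg-1 vertex = 9, p_4 = 7. Add edge {7,9}. Now deg[9]=0, deg[7]=1.
Step 5: smallest deg-1 vertex = 7, p_5 = 10. Add edge {7,10}. Now deg[7]=0, deg[10]=1.
Step 6: smallest deg-1 vertex = 10, p_6 = 8. Add edge {8,10}. Now deg[10]=0, deg[8]=1.
Step 7: smallest deg-1 vertex = 8, p_7 = 3. Add edge {3,8}. Now deg[8]=0, deg[3]=1.
Step 8: smallest deg-1 vertex = 3, p_8 = 11. Add edge {3,11}. Now deg[3]=0, deg[11]=1.
Step 9: smallest deg-1 vertex = 11, p_9 = 6. Add edge {6,11}. Now deg[11]=0, deg[6]=1.
Step 10: smallest deg-1 vertex = 6, p_10 = 2. Add edge {2,6}. Now deg[6]=0, deg[2]=1.
Final: two remaining deg-1 vertices are 2, 12. Add edge {2,12}.

Answer: 1 11
4 5
4 10
7 9
7 10
8 10
3 8
3 11
6 11
2 6
2 12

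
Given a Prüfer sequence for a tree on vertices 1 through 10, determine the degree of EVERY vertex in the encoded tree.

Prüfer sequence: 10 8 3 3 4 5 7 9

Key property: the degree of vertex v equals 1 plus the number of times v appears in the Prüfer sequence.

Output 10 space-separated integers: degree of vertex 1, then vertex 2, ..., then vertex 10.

p_1 = 10: count[10] becomes 1
p_2 = 8: count[8] becomes 1
p_3 = 3: count[3] becomes 1
p_4 = 3: count[3] becomes 2
p_5 = 4: count[4] becomes 1
p_6 = 5: count[5] becomes 1
p_7 = 7: count[7] becomes 1
p_8 = 9: count[9] becomes 1
Degrees (1 + count): deg[1]=1+0=1, deg[2]=1+0=1, deg[3]=1+2=3, deg[4]=1+1=2, deg[5]=1+1=2, deg[6]=1+0=1, deg[7]=1+1=2, deg[8]=1+1=2, deg[9]=1+1=2, deg[10]=1+1=2

Answer: 1 1 3 2 2 1 2 2 2 2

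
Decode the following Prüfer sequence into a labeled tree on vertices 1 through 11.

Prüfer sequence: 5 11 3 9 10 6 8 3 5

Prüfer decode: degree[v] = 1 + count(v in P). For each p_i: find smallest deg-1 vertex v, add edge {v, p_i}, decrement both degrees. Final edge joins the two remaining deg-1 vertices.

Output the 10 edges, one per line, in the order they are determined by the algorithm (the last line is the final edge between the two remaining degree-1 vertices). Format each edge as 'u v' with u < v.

Initial degrees: {1:1, 2:1, 3:3, 4:1, 5:3, 6:2, 7:1, 8:2, 9:2, 10:2, 11:2}
Step 1: smallest deg-1 vertex = 1, p_1 = 5. Add edge {1,5}. Now deg[1]=0, deg[5]=2.
Step 2: smallest deg-1 vertex = 2, p_2 = 11. Add edge {2,11}. Now deg[2]=0, deg[11]=1.
Step 3: smallest deg-1 vertex = 4, p_3 = 3. Add edge {3,4}. Now deg[4]=0, deg[3]=2.
Step 4: smallest deg-1 vertex = 7, p_4 = 9. Add edge {7,9}. Now deg[7]=0, deg[9]=1.
Step 5: smallest deg-1 vertex = 9, p_5 = 10. Add edge {9,10}. Now deg[9]=0, deg[10]=1.
Step 6: smallest deg-1 vertex = 10, p_6 = 6. Add edge {6,10}. Now deg[10]=0, deg[6]=1.
Step 7: smallest deg-1 vertex = 6, p_7 = 8. Add edge {6,8}. Now deg[6]=0, deg[8]=1.
Step 8: smallest deg-1 vertex = 8, p_8 = 3. Add edge {3,8}. Now deg[8]=0, deg[3]=1.
Step 9: smallest deg-1 vertex = 3, p_9 = 5. Add edge {3,5}. Now deg[3]=0, deg[5]=1.
Final: two remaining deg-1 vertices are 5, 11. Add edge {5,11}.

Answer: 1 5
2 11
3 4
7 9
9 10
6 10
6 8
3 8
3 5
5 11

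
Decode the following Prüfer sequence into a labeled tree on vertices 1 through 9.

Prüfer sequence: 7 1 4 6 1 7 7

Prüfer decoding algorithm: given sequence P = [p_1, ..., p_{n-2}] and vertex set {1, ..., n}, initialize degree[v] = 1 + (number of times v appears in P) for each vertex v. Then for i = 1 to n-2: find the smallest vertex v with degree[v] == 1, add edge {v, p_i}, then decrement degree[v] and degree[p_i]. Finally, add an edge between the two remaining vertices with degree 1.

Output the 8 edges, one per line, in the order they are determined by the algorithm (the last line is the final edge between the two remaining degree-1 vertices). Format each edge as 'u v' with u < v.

Initial degrees: {1:3, 2:1, 3:1, 4:2, 5:1, 6:2, 7:4, 8:1, 9:1}
Step 1: smallest deg-1 vertex = 2, p_1 = 7. Add edge {2,7}. Now deg[2]=0, deg[7]=3.
Step 2: smallest deg-1 vertex = 3, p_2 = 1. Add edge {1,3}. Now deg[3]=0, deg[1]=2.
Step 3: smallest deg-1 vertex = 5, p_3 = 4. Add edge {4,5}. Now deg[5]=0, deg[4]=1.
Step 4: smallest deg-1 vertex = 4, p_4 = 6. Add edge {4,6}. Now deg[4]=0, deg[6]=1.
Step 5: smallest deg-1 vertex = 6, p_5 = 1. Add edge {1,6}. Now deg[6]=0, deg[1]=1.
Step 6: smallest deg-1 vertex = 1, p_6 = 7. Add edge {1,7}. Now deg[1]=0, deg[7]=2.
Step 7: smallest deg-1 vertex = 8, p_7 = 7. Add edge {7,8}. Now deg[8]=0, deg[7]=1.
Final: two remaining deg-1 vertices are 7, 9. Add edge {7,9}.

Answer: 2 7
1 3
4 5
4 6
1 6
1 7
7 8
7 9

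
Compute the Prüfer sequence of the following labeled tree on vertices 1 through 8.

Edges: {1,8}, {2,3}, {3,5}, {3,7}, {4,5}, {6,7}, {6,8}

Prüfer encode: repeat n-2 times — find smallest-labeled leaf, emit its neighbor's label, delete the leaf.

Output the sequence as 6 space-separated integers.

Answer: 8 3 5 3 7 6

Derivation:
Step 1: leaves = {1,2,4}. Remove smallest leaf 1, emit neighbor 8.
Step 2: leaves = {2,4,8}. Remove smallest leaf 2, emit neighbor 3.
Step 3: leaves = {4,8}. Remove smallest leaf 4, emit neighbor 5.
Step 4: leaves = {5,8}. Remove smallest leaf 5, emit neighbor 3.
Step 5: leaves = {3,8}. Remove smallest leaf 3, emit neighbor 7.
Step 6: leaves = {7,8}. Remove smallest leaf 7, emit neighbor 6.
Done: 2 vertices remain (6, 8). Sequence = [8 3 5 3 7 6]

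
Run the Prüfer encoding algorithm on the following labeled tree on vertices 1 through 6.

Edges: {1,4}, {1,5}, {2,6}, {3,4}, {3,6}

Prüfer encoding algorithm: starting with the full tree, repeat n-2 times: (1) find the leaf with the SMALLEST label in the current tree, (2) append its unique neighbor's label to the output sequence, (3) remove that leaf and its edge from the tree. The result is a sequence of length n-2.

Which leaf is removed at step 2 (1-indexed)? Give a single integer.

Answer: 5

Derivation:
Step 1: current leaves = {2,5}. Remove leaf 2 (neighbor: 6).
Step 2: current leaves = {5,6}. Remove leaf 5 (neighbor: 1).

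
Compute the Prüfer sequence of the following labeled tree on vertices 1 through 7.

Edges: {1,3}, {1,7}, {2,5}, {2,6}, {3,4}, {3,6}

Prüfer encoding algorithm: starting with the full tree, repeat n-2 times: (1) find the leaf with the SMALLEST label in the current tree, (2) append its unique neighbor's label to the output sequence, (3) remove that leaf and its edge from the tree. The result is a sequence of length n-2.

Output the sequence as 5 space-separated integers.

Answer: 3 2 6 3 1

Derivation:
Step 1: leaves = {4,5,7}. Remove smallest leaf 4, emit neighbor 3.
Step 2: leaves = {5,7}. Remove smallest leaf 5, emit neighbor 2.
Step 3: leaves = {2,7}. Remove smallest leaf 2, emit neighbor 6.
Step 4: leaves = {6,7}. Remove smallest leaf 6, emit neighbor 3.
Step 5: leaves = {3,7}. Remove smallest leaf 3, emit neighbor 1.
Done: 2 vertices remain (1, 7). Sequence = [3 2 6 3 1]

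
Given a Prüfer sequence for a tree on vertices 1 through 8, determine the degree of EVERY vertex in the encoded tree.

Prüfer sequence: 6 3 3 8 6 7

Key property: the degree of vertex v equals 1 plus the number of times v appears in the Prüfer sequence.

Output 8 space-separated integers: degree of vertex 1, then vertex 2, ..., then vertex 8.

p_1 = 6: count[6] becomes 1
p_2 = 3: count[3] becomes 1
p_3 = 3: count[3] becomes 2
p_4 = 8: count[8] becomes 1
p_5 = 6: count[6] becomes 2
p_6 = 7: count[7] becomes 1
Degrees (1 + count): deg[1]=1+0=1, deg[2]=1+0=1, deg[3]=1+2=3, deg[4]=1+0=1, deg[5]=1+0=1, deg[6]=1+2=3, deg[7]=1+1=2, deg[8]=1+1=2

Answer: 1 1 3 1 1 3 2 2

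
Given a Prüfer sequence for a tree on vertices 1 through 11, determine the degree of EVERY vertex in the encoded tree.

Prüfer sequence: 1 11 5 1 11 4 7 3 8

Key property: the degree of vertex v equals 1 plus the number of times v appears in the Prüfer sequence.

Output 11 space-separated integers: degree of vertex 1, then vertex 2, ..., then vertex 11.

Answer: 3 1 2 2 2 1 2 2 1 1 3

Derivation:
p_1 = 1: count[1] becomes 1
p_2 = 11: count[11] becomes 1
p_3 = 5: count[5] becomes 1
p_4 = 1: count[1] becomes 2
p_5 = 11: count[11] becomes 2
p_6 = 4: count[4] becomes 1
p_7 = 7: count[7] becomes 1
p_8 = 3: count[3] becomes 1
p_9 = 8: count[8] becomes 1
Degrees (1 + count): deg[1]=1+2=3, deg[2]=1+0=1, deg[3]=1+1=2, deg[4]=1+1=2, deg[5]=1+1=2, deg[6]=1+0=1, deg[7]=1+1=2, deg[8]=1+1=2, deg[9]=1+0=1, deg[10]=1+0=1, deg[11]=1+2=3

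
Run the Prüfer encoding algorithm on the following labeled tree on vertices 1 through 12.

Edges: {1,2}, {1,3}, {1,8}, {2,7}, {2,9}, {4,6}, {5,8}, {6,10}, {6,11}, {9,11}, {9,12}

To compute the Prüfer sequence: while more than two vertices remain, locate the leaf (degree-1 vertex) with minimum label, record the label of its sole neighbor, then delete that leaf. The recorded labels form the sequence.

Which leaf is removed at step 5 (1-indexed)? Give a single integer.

Answer: 8

Derivation:
Step 1: current leaves = {3,4,5,7,10,12}. Remove leaf 3 (neighbor: 1).
Step 2: current leaves = {4,5,7,10,12}. Remove leaf 4 (neighbor: 6).
Step 3: current leaves = {5,7,10,12}. Remove leaf 5 (neighbor: 8).
Step 4: current leaves = {7,8,10,12}. Remove leaf 7 (neighbor: 2).
Step 5: current leaves = {8,10,12}. Remove leaf 8 (neighbor: 1).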